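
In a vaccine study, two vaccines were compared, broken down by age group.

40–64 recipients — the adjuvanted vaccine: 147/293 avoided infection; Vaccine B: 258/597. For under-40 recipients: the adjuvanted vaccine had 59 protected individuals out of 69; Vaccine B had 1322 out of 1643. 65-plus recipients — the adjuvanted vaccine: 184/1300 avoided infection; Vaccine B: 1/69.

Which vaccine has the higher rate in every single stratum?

40–64: the adjuvanted vaccine 147/293 = 50.2%, Vaccine B 258/597 = 43.2% → the adjuvanted vaccine
Under-40: the adjuvanted vaccine 59/69 = 85.5%, Vaccine B 1322/1643 = 80.5% → the adjuvanted vaccine
65-plus: the adjuvanted vaccine 184/1300 = 14.2%, Vaccine B 1/69 = 1.4% → the adjuvanted vaccine
The adjuvanted vaccine has the higher rate in all 3 groups.

the adjuvanted vaccine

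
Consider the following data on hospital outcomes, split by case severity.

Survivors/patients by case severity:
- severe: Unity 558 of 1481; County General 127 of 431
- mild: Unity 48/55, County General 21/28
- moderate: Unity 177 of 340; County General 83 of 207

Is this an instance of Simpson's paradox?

Severe: Unity 558/1481 = 37.7%, County General 127/431 = 29.5% → Unity
Mild: Unity 48/55 = 87.3%, County General 21/28 = 75.0% → Unity
Moderate: Unity 177/340 = 52.1%, County General 83/207 = 40.1% → Unity
Overall: Unity 783/1876 = 41.7%, County General 231/666 = 34.7% → Unity
Unity wins overall and in every case group — no reversal.

No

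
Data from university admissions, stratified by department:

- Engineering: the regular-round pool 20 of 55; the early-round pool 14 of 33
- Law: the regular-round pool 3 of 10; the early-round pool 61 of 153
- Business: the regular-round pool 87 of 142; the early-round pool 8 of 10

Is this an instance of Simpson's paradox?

Engineering: the regular-round pool 20/55 = 36.4%, the early-round pool 14/33 = 42.4% → the early-round pool
Law: the regular-round pool 3/10 = 30.0%, the early-round pool 61/153 = 39.9% → the early-round pool
Business: the regular-round pool 87/142 = 61.3%, the early-round pool 8/10 = 80.0% → the early-round pool
Overall: the regular-round pool 110/207 = 53.1%, the early-round pool 83/196 = 42.3% → the regular-round pool
The early-round pool wins each department group but the regular-round pool wins overall — the comparison reverses. The early-round pool's applicants skew toward Law, which has a lower base rate.

Yes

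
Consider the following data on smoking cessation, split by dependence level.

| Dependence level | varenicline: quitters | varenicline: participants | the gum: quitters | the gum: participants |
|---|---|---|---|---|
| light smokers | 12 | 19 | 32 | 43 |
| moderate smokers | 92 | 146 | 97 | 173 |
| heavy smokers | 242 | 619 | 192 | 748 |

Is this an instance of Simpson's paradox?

Light smokers: varenicline 12/19 = 63.2%, the gum 32/43 = 74.4% → the gum
Moderate smokers: varenicline 92/146 = 63.0%, the gum 97/173 = 56.1% → varenicline
Heavy smokers: varenicline 242/619 = 39.1%, the gum 192/748 = 25.7% → varenicline
Overall: varenicline 346/784 = 44.1%, the gum 321/964 = 33.3% → varenicline
Neither sweeps: varenicline wins 2 of 3 groups, the gum wins 1. Varenicline wins overall but not every group — no Simpson reversal.

No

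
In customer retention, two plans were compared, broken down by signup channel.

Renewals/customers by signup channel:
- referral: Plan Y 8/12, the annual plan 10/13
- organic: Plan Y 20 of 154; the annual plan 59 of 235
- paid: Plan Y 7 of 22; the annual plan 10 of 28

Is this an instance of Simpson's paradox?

No

Referral: Plan Y 8/12 = 66.7%, the annual plan 10/13 = 76.9% → the annual plan
Organic: Plan Y 20/154 = 13.0%, the annual plan 59/235 = 25.1% → the annual plan
Paid: Plan Y 7/22 = 31.8%, the annual plan 10/28 = 35.7% → the annual plan
Overall: Plan Y 35/188 = 18.6%, the annual plan 79/276 = 28.6% → the annual plan
The annual plan wins overall and in every signup group — no reversal.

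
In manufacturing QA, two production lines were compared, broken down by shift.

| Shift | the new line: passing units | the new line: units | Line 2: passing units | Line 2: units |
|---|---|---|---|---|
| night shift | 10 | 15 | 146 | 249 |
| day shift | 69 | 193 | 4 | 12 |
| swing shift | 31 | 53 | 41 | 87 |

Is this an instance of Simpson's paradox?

Night shift: the new line 10/15 = 66.7%, Line 2 146/249 = 58.6% → the new line
Day shift: the new line 69/193 = 35.8%, Line 2 4/12 = 33.3% → the new line
Swing shift: the new line 31/53 = 58.5%, Line 2 41/87 = 47.1% → the new line
Overall: the new line 110/261 = 42.1%, Line 2 191/348 = 54.9% → Line 2
The new line wins each shift group but Line 2 wins overall — the comparison reverses. The new line's units skew toward day shift, which has a lower base rate.

Yes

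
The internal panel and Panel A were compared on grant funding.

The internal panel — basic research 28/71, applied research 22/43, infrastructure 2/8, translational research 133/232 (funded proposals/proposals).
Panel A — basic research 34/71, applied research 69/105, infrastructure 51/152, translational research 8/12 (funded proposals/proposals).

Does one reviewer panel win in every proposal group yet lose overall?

Yes

Basic research: the internal panel 28/71 = 39.4%, Panel A 34/71 = 47.9% → Panel A
Applied research: the internal panel 22/43 = 51.2%, Panel A 69/105 = 65.7% → Panel A
Infrastructure: the internal panel 2/8 = 25.0%, Panel A 51/152 = 33.6% → Panel A
Translational research: the internal panel 133/232 = 57.3%, Panel A 8/12 = 66.7% → Panel A
Overall: the internal panel 185/354 = 52.3%, Panel A 162/340 = 47.6% → the internal panel
Panel A wins each proposal group but the internal panel wins overall — the comparison reverses. Panel A's proposals skew toward infrastructure, which has a lower base rate.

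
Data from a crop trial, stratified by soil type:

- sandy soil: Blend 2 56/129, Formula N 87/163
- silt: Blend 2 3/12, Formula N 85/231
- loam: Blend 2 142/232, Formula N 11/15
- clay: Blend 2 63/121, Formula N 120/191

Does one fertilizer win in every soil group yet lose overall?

Yes

Sandy soil: Blend 2 56/129 = 43.4%, Formula N 87/163 = 53.4% → Formula N
Silt: Blend 2 3/12 = 25.0%, Formula N 85/231 = 36.8% → Formula N
Loam: Blend 2 142/232 = 61.2%, Formula N 11/15 = 73.3% → Formula N
Clay: Blend 2 63/121 = 52.1%, Formula N 120/191 = 62.8% → Formula N
Overall: Blend 2 264/494 = 53.4%, Formula N 303/600 = 50.5% → Blend 2
Formula N wins each soil group but Blend 2 wins overall — the comparison reverses. Formula N's plots skew toward silt, which has a lower base rate.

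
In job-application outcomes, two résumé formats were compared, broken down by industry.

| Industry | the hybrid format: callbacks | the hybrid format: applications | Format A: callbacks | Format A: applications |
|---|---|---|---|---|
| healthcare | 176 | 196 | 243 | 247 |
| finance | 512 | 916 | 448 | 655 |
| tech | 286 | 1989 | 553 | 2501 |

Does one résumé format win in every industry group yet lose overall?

Healthcare: the hybrid format 176/196 = 89.8%, Format A 243/247 = 98.4% → Format A
Finance: the hybrid format 512/916 = 55.9%, Format A 448/655 = 68.4% → Format A
Tech: the hybrid format 286/1989 = 14.4%, Format A 553/2501 = 22.1% → Format A
Overall: the hybrid format 974/3101 = 31.4%, Format A 1244/3403 = 36.6% → Format A
Format A wins overall and in every industry group — no reversal.

No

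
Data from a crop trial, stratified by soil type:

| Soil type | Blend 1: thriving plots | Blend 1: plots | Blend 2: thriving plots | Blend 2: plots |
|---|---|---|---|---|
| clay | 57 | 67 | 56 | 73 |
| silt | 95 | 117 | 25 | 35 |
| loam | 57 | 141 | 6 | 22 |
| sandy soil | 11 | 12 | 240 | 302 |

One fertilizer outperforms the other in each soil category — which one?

Blend 1

Clay: Blend 1 57/67 = 85.1%, Blend 2 56/73 = 76.7% → Blend 1
Silt: Blend 1 95/117 = 81.2%, Blend 2 25/35 = 71.4% → Blend 1
Loam: Blend 1 57/141 = 40.4%, Blend 2 6/22 = 27.3% → Blend 1
Sandy soil: Blend 1 11/12 = 91.7%, Blend 2 240/302 = 79.5% → Blend 1
Blend 1 has the higher rate in all 4 groups.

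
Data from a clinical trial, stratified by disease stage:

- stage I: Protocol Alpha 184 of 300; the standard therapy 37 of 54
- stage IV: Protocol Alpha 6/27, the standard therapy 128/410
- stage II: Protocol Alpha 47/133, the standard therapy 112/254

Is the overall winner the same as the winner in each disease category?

Stage I: Protocol Alpha 184/300 = 61.3%, the standard therapy 37/54 = 68.5% → the standard therapy
Stage IV: Protocol Alpha 6/27 = 22.2%, the standard therapy 128/410 = 31.2% → the standard therapy
Stage II: Protocol Alpha 47/133 = 35.3%, the standard therapy 112/254 = 44.1% → the standard therapy
Overall: Protocol Alpha 237/460 = 51.5%, the standard therapy 277/718 = 38.6% → Protocol Alpha
The standard therapy wins each disease group but Protocol Alpha wins overall — the comparison reverses. The standard therapy's patients skew toward stage IV, which has a lower base rate.

No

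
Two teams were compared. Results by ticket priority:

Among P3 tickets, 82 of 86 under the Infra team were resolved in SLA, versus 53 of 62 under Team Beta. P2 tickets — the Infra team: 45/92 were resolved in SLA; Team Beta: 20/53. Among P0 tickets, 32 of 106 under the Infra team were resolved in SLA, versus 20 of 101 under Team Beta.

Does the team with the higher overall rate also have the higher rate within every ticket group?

P3: the Infra team 82/86 = 95.3%, Team Beta 53/62 = 85.5% → the Infra team
P2: the Infra team 45/92 = 48.9%, Team Beta 20/53 = 37.7% → the Infra team
P0: the Infra team 32/106 = 30.2%, Team Beta 20/101 = 19.8% → the Infra team
Overall: the Infra team 159/284 = 56.0%, Team Beta 93/216 = 43.1% → the Infra team
The Infra team wins overall and in every ticket group — no reversal.

Yes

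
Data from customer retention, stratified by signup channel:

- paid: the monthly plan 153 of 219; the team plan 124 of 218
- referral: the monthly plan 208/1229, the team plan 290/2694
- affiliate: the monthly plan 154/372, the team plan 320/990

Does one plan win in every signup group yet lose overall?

Paid: the monthly plan 153/219 = 69.9%, the team plan 124/218 = 56.9% → the monthly plan
Referral: the monthly plan 208/1229 = 16.9%, the team plan 290/2694 = 10.8% → the monthly plan
Affiliate: the monthly plan 154/372 = 41.4%, the team plan 320/990 = 32.3% → the monthly plan
Overall: the monthly plan 515/1820 = 28.3%, the team plan 734/3902 = 18.8% → the monthly plan
The monthly plan wins overall and in every signup group — no reversal.

No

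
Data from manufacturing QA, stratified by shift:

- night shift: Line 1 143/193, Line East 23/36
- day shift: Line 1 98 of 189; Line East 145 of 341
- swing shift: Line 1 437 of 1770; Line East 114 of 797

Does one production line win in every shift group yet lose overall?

No

Night shift: Line 1 143/193 = 74.1%, Line East 23/36 = 63.9% → Line 1
Day shift: Line 1 98/189 = 51.9%, Line East 145/341 = 42.5% → Line 1
Swing shift: Line 1 437/1770 = 24.7%, Line East 114/797 = 14.3% → Line 1
Overall: Line 1 678/2152 = 31.5%, Line East 282/1174 = 24.0% → Line 1
Line 1 wins overall and in every shift group — no reversal.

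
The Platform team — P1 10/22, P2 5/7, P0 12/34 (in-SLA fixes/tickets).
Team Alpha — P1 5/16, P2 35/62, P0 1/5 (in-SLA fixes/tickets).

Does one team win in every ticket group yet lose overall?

P1: the Platform team 10/22 = 45.5%, Team Alpha 5/16 = 31.2% → the Platform team
P2: the Platform team 5/7 = 71.4%, Team Alpha 35/62 = 56.5% → the Platform team
P0: the Platform team 12/34 = 35.3%, Team Alpha 1/5 = 20.0% → the Platform team
Overall: the Platform team 27/63 = 42.9%, Team Alpha 41/83 = 49.4% → Team Alpha
The Platform team wins each ticket group but Team Alpha wins overall — the comparison reverses. The Platform team's tickets skew toward P0, which has a lower base rate.

Yes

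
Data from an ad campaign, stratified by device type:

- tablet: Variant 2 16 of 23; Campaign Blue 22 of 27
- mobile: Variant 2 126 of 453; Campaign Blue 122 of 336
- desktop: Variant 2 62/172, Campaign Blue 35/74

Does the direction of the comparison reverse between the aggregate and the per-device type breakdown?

Tablet: Variant 2 16/23 = 69.6%, Campaign Blue 22/27 = 81.5% → Campaign Blue
Mobile: Variant 2 126/453 = 27.8%, Campaign Blue 122/336 = 36.3% → Campaign Blue
Desktop: Variant 2 62/172 = 36.0%, Campaign Blue 35/74 = 47.3% → Campaign Blue
Overall: Variant 2 204/648 = 31.5%, Campaign Blue 179/437 = 41.0% → Campaign Blue
Campaign Blue wins overall and in every device group — no reversal.

No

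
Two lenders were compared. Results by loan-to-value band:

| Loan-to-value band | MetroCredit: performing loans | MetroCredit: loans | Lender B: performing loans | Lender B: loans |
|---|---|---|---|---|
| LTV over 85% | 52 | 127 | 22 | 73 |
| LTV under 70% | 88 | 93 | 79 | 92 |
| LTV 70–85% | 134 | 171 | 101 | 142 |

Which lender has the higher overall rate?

LTV over 85%: MetroCredit 52/127 = 40.9%, Lender B 22/73 = 30.1% → MetroCredit
LTV under 70%: MetroCredit 88/93 = 94.6%, Lender B 79/92 = 85.9% → MetroCredit
LTV 70–85%: MetroCredit 134/171 = 78.4%, Lender B 101/142 = 71.1% → MetroCredit
Overall: MetroCredit 274/391 = 70.1%, Lender B 202/307 = 65.8% → MetroCredit

MetroCredit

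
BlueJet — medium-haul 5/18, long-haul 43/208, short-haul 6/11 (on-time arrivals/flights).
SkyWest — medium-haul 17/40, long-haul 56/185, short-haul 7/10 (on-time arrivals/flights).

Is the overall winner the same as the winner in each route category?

Yes

Medium-haul: BlueJet 5/18 = 27.8%, SkyWest 17/40 = 42.5% → SkyWest
Long-haul: BlueJet 43/208 = 20.7%, SkyWest 56/185 = 30.3% → SkyWest
Short-haul: BlueJet 6/11 = 54.5%, SkyWest 7/10 = 70.0% → SkyWest
Overall: BlueJet 54/237 = 22.8%, SkyWest 80/235 = 34.0% → SkyWest
SkyWest wins overall and in every route group — no reversal.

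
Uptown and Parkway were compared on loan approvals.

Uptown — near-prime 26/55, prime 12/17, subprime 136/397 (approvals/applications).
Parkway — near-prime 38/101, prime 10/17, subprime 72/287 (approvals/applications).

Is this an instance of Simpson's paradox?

No

Near-prime: Uptown 26/55 = 47.3%, Parkway 38/101 = 37.6% → Uptown
Prime: Uptown 12/17 = 70.6%, Parkway 10/17 = 58.8% → Uptown
Subprime: Uptown 136/397 = 34.3%, Parkway 72/287 = 25.1% → Uptown
Overall: Uptown 174/469 = 37.1%, Parkway 120/405 = 29.6% → Uptown
Uptown wins overall and in every credit group — no reversal.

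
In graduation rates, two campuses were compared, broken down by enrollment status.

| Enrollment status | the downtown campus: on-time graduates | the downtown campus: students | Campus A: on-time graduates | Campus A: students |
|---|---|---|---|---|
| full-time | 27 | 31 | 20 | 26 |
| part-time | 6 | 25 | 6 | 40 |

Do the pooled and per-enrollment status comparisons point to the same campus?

Full-time: the downtown campus 27/31 = 87.1%, Campus A 20/26 = 76.9% → the downtown campus
Part-time: the downtown campus 6/25 = 24.0%, Campus A 6/40 = 15.0% → the downtown campus
Overall: the downtown campus 33/56 = 58.9%, Campus A 26/66 = 39.4% → the downtown campus
The downtown campus wins overall and in every enrollment group — no reversal.

Yes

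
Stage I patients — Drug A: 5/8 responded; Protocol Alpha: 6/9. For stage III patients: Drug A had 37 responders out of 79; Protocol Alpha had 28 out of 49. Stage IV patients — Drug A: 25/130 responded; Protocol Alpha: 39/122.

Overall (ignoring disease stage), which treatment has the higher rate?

Protocol Alpha

Stage I: Drug A 5/8 = 62.5%, Protocol Alpha 6/9 = 66.7% → Protocol Alpha
Stage III: Drug A 37/79 = 46.8%, Protocol Alpha 28/49 = 57.1% → Protocol Alpha
Stage IV: Drug A 25/130 = 19.2%, Protocol Alpha 39/122 = 32.0% → Protocol Alpha
Overall: Drug A 67/217 = 30.9%, Protocol Alpha 73/180 = 40.6% → Protocol Alpha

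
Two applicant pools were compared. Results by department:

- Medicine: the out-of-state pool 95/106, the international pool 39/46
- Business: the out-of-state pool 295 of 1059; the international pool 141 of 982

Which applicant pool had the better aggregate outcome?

Medicine: the out-of-state pool 95/106 = 89.6%, the international pool 39/46 = 84.8% → the out-of-state pool
Business: the out-of-state pool 295/1059 = 27.9%, the international pool 141/982 = 14.4% → the out-of-state pool
Overall: the out-of-state pool 390/1165 = 33.5%, the international pool 180/1028 = 17.5% → the out-of-state pool

the out-of-state pool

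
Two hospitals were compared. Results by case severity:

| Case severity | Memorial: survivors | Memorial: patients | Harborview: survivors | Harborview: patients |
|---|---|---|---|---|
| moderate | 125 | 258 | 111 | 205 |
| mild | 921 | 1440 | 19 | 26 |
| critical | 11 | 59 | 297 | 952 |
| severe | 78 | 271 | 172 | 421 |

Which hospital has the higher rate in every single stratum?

Moderate: Memorial 125/258 = 48.4%, Harborview 111/205 = 54.1% → Harborview
Mild: Memorial 921/1440 = 64.0%, Harborview 19/26 = 73.1% → Harborview
Critical: Memorial 11/59 = 18.6%, Harborview 297/952 = 31.2% → Harborview
Severe: Memorial 78/271 = 28.8%, Harborview 172/421 = 40.9% → Harborview
Harborview has the higher rate in all 4 groups.

Harborview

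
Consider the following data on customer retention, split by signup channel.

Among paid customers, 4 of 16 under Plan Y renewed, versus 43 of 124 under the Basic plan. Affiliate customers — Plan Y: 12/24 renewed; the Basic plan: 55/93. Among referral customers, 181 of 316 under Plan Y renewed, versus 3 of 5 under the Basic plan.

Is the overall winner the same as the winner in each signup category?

No

Paid: Plan Y 4/16 = 25.0%, the Basic plan 43/124 = 34.7% → the Basic plan
Affiliate: Plan Y 12/24 = 50.0%, the Basic plan 55/93 = 59.1% → the Basic plan
Referral: Plan Y 181/316 = 57.3%, the Basic plan 3/5 = 60.0% → the Basic plan
Overall: Plan Y 197/356 = 55.3%, the Basic plan 101/222 = 45.5% → Plan Y
The Basic plan wins each signup group but Plan Y wins overall — the comparison reverses. The Basic plan's customers skew toward paid, which has a lower base rate.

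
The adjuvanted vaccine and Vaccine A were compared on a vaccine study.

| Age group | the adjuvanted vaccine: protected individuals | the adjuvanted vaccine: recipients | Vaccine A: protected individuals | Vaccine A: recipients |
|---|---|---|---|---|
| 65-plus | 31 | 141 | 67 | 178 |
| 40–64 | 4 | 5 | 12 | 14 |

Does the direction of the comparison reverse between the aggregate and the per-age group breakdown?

65-plus: the adjuvanted vaccine 31/141 = 22.0%, Vaccine A 67/178 = 37.6% → Vaccine A
40–64: the adjuvanted vaccine 4/5 = 80.0%, Vaccine A 12/14 = 85.7% → Vaccine A
Overall: the adjuvanted vaccine 35/146 = 24.0%, Vaccine A 79/192 = 41.1% → Vaccine A
Vaccine A wins overall and in every age group — no reversal.

No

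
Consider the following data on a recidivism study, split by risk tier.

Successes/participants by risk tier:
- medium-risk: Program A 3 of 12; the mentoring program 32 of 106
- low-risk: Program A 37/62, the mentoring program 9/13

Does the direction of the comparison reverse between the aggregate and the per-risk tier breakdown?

Medium-risk: Program A 3/12 = 25.0%, the mentoring program 32/106 = 30.2% → the mentoring program
Low-risk: Program A 37/62 = 59.7%, the mentoring program 9/13 = 69.2% → the mentoring program
Overall: Program A 40/74 = 54.1%, the mentoring program 41/119 = 34.5% → Program A
The mentoring program wins each risk group but Program A wins overall — the comparison reverses. The mentoring program's participants skew toward medium-risk, which has a lower base rate.

Yes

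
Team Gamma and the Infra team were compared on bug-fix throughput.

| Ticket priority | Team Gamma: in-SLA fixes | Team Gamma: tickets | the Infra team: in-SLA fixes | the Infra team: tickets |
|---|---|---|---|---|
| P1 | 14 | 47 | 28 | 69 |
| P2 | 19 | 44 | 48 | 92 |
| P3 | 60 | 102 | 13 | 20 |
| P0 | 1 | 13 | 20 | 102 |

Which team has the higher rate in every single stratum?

the Infra team

P1: Team Gamma 14/47 = 29.8%, the Infra team 28/69 = 40.6% → the Infra team
P2: Team Gamma 19/44 = 43.2%, the Infra team 48/92 = 52.2% → the Infra team
P3: Team Gamma 60/102 = 58.8%, the Infra team 13/20 = 65.0% → the Infra team
P0: Team Gamma 1/13 = 7.7%, the Infra team 20/102 = 19.6% → the Infra team
The Infra team has the higher rate in all 4 groups.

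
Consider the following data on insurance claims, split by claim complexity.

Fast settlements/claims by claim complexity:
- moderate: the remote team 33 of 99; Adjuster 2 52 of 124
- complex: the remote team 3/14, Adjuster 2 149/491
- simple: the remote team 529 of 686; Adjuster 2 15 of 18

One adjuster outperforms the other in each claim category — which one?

Moderate: the remote team 33/99 = 33.3%, Adjuster 2 52/124 = 41.9% → Adjuster 2
Complex: the remote team 3/14 = 21.4%, Adjuster 2 149/491 = 30.3% → Adjuster 2
Simple: the remote team 529/686 = 77.1%, Adjuster 2 15/18 = 83.3% → Adjuster 2
Adjuster 2 has the higher rate in all 3 groups.

Adjuster 2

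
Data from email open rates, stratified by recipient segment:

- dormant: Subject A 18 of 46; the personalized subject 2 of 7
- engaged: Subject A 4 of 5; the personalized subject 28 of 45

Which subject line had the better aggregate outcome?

the personalized subject

Dormant: Subject A 18/46 = 39.1%, the personalized subject 2/7 = 28.6% → Subject A
Engaged: Subject A 4/5 = 80.0%, the personalized subject 28/45 = 62.2% → Subject A
Overall: Subject A 22/51 = 43.1%, the personalized subject 30/52 = 57.7% → the personalized subject
(Subject A wins every recipient group but the personalized subject wins overall — Subject A's sends skew toward the low-rate dormant group.)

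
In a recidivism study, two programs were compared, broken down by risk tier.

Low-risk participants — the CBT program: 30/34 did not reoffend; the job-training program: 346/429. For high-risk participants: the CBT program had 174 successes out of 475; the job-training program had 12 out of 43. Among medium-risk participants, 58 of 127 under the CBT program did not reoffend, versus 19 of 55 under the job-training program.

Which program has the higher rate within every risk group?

the CBT program

Low-risk: the CBT program 30/34 = 88.2%, the job-training program 346/429 = 80.7% → the CBT program
High-risk: the CBT program 174/475 = 36.6%, the job-training program 12/43 = 27.9% → the CBT program
Medium-risk: the CBT program 58/127 = 45.7%, the job-training program 19/55 = 34.5% → the CBT program
The CBT program has the higher rate in all 3 groups.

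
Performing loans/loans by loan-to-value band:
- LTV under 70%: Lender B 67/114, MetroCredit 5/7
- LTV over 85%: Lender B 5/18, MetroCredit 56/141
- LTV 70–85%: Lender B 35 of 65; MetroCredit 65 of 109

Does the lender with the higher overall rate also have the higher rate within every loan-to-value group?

LTV under 70%: Lender B 67/114 = 58.8%, MetroCredit 5/7 = 71.4% → MetroCredit
LTV over 85%: Lender B 5/18 = 27.8%, MetroCredit 56/141 = 39.7% → MetroCredit
LTV 70–85%: Lender B 35/65 = 53.8%, MetroCredit 65/109 = 59.6% → MetroCredit
Overall: Lender B 107/197 = 54.3%, MetroCredit 126/257 = 49.0% → Lender B
MetroCredit wins each loan-to-value group but Lender B wins overall — the comparison reverses. MetroCredit's loans skew toward LTV over 85%, which has a lower base rate.

No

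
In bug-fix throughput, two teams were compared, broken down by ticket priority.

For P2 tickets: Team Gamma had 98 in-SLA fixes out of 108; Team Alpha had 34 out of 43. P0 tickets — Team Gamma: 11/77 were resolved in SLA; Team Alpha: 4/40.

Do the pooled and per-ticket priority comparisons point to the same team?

Yes

P2: Team Gamma 98/108 = 90.7%, Team Alpha 34/43 = 79.1% → Team Gamma
P0: Team Gamma 11/77 = 14.3%, Team Alpha 4/40 = 10.0% → Team Gamma
Overall: Team Gamma 109/185 = 58.9%, Team Alpha 38/83 = 45.8% → Team Gamma
Team Gamma wins overall and in every ticket group — no reversal.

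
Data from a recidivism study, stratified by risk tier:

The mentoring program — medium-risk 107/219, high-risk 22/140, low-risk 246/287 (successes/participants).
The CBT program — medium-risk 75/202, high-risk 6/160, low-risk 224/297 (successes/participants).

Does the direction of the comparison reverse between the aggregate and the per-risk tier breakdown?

No

Medium-risk: the mentoring program 107/219 = 48.9%, the CBT program 75/202 = 37.1% → the mentoring program
High-risk: the mentoring program 22/140 = 15.7%, the CBT program 6/160 = 3.8% → the mentoring program
Low-risk: the mentoring program 246/287 = 85.7%, the CBT program 224/297 = 75.4% → the mentoring program
Overall: the mentoring program 375/646 = 58.0%, the CBT program 305/659 = 46.3% → the mentoring program
The mentoring program wins overall and in every risk group — no reversal.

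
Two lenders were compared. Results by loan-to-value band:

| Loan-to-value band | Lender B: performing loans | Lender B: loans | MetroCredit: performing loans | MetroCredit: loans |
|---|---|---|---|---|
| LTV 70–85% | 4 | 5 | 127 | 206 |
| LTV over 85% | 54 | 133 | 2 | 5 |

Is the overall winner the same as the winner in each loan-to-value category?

LTV 70–85%: Lender B 4/5 = 80.0%, MetroCredit 127/206 = 61.7% → Lender B
LTV over 85%: Lender B 54/133 = 40.6%, MetroCredit 2/5 = 40.0% → Lender B
Overall: Lender B 58/138 = 42.0%, MetroCredit 129/211 = 61.1% → MetroCredit
Lender B wins each loan-to-value group but MetroCredit wins overall — the comparison reverses. Lender B's loans skew toward LTV over 85%, which has a lower base rate.

No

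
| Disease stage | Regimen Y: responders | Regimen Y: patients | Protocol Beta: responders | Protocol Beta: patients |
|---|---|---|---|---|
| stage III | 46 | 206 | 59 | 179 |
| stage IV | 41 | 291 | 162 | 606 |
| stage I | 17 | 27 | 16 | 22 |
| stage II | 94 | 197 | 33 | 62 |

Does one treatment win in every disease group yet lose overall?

No

Stage III: Regimen Y 46/206 = 22.3%, Protocol Beta 59/179 = 33.0% → Protocol Beta
Stage IV: Regimen Y 41/291 = 14.1%, Protocol Beta 162/606 = 26.7% → Protocol Beta
Stage I: Regimen Y 17/27 = 63.0%, Protocol Beta 16/22 = 72.7% → Protocol Beta
Stage II: Regimen Y 94/197 = 47.7%, Protocol Beta 33/62 = 53.2% → Protocol Beta
Overall: Regimen Y 198/721 = 27.5%, Protocol Beta 270/869 = 31.1% → Protocol Beta
Protocol Beta wins overall and in every disease group — no reversal.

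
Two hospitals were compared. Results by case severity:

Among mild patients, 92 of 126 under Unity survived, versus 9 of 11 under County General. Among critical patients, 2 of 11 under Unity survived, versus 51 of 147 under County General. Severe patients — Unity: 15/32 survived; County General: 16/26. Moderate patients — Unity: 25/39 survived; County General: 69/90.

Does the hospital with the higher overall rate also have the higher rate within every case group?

No

Mild: Unity 92/126 = 73.0%, County General 9/11 = 81.8% → County General
Critical: Unity 2/11 = 18.2%, County General 51/147 = 34.7% → County General
Severe: Unity 15/32 = 46.9%, County General 16/26 = 61.5% → County General
Moderate: Unity 25/39 = 64.1%, County General 69/90 = 76.7% → County General
Overall: Unity 134/208 = 64.4%, County General 145/274 = 52.9% → Unity
County General wins each case group but Unity wins overall — the comparison reverses. County General's patients skew toward critical, which has a lower base rate.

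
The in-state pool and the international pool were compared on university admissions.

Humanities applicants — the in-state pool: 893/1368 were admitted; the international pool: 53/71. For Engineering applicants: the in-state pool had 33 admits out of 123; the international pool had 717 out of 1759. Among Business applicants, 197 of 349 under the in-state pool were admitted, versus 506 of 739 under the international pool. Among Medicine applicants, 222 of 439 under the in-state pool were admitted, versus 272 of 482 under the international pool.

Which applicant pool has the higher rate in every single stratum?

Humanities: the in-state pool 893/1368 = 65.3%, the international pool 53/71 = 74.6% → the international pool
Engineering: the in-state pool 33/123 = 26.8%, the international pool 717/1759 = 40.8% → the international pool
Business: the in-state pool 197/349 = 56.4%, the international pool 506/739 = 68.5% → the international pool
Medicine: the in-state pool 222/439 = 50.6%, the international pool 272/482 = 56.4% → the international pool
The international pool has the higher rate in all 4 groups.

the international pool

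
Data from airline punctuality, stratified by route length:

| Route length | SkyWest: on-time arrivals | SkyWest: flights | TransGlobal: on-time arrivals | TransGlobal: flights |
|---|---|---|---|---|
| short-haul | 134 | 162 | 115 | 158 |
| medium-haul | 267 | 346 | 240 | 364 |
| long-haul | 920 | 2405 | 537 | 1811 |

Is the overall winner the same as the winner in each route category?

Short-haul: SkyWest 134/162 = 82.7%, TransGlobal 115/158 = 72.8% → SkyWest
Medium-haul: SkyWest 267/346 = 77.2%, TransGlobal 240/364 = 65.9% → SkyWest
Long-haul: SkyWest 920/2405 = 38.3%, TransGlobal 537/1811 = 29.7% → SkyWest
Overall: SkyWest 1321/2913 = 45.3%, TransGlobal 892/2333 = 38.2% → SkyWest
SkyWest wins overall and in every route group — no reversal.

Yes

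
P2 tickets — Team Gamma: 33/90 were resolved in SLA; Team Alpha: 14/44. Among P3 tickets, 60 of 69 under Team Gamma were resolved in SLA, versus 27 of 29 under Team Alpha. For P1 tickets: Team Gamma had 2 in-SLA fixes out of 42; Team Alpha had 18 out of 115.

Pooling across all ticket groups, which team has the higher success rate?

P2: Team Gamma 33/90 = 36.7%, Team Alpha 14/44 = 31.8% → Team Gamma
P3: Team Gamma 60/69 = 87.0%, Team Alpha 27/29 = 93.1% → Team Alpha
P1: Team Gamma 2/42 = 4.8%, Team Alpha 18/115 = 15.7% → Team Alpha
Overall: Team Gamma 95/201 = 47.3%, Team Alpha 59/188 = 31.4% → Team Gamma
(Neither sweeps every ticket group, but Team Gamma has the higher pooled rate.)

Team Gamma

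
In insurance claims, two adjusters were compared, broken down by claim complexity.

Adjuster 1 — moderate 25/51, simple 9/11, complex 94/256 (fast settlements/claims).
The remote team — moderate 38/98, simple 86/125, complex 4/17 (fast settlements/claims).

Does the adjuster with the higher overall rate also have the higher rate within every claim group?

No

Moderate: Adjuster 1 25/51 = 49.0%, the remote team 38/98 = 38.8% → Adjuster 1
Simple: Adjuster 1 9/11 = 81.8%, the remote team 86/125 = 68.8% → Adjuster 1
Complex: Adjuster 1 94/256 = 36.7%, the remote team 4/17 = 23.5% → Adjuster 1
Overall: Adjuster 1 128/318 = 40.3%, the remote team 128/240 = 53.3% → the remote team
Adjuster 1 wins each claim group but the remote team wins overall — the comparison reverses. Adjuster 1's claims skew toward complex, which has a lower base rate.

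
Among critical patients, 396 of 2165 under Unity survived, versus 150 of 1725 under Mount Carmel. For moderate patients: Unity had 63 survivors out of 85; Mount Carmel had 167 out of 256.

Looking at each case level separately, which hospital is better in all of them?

Unity

Critical: Unity 396/2165 = 18.3%, Mount Carmel 150/1725 = 8.7% → Unity
Moderate: Unity 63/85 = 74.1%, Mount Carmel 167/256 = 65.2% → Unity
Unity has the higher rate in both groups.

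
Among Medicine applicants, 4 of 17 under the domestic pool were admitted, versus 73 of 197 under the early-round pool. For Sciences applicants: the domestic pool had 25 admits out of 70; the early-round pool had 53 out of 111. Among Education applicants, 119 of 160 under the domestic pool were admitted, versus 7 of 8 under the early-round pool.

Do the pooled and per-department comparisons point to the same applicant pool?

Medicine: the domestic pool 4/17 = 23.5%, the early-round pool 73/197 = 37.1% → the early-round pool
Sciences: the domestic pool 25/70 = 35.7%, the early-round pool 53/111 = 47.7% → the early-round pool
Education: the domestic pool 119/160 = 74.4%, the early-round pool 7/8 = 87.5% → the early-round pool
Overall: the domestic pool 148/247 = 59.9%, the early-round pool 133/316 = 42.1% → the domestic pool
The early-round pool wins each department group but the domestic pool wins overall — the comparison reverses. The early-round pool's applicants skew toward Medicine, which has a lower base rate.

No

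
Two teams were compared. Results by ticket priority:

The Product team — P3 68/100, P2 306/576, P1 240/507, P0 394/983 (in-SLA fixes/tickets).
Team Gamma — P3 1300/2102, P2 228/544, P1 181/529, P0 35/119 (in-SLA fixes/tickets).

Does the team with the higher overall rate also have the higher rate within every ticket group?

No

P3: the Product team 68/100 = 68.0%, Team Gamma 1300/2102 = 61.8% → the Product team
P2: the Product team 306/576 = 53.1%, Team Gamma 228/544 = 41.9% → the Product team
P1: the Product team 240/507 = 47.3%, Team Gamma 181/529 = 34.2% → the Product team
P0: the Product team 394/983 = 40.1%, Team Gamma 35/119 = 29.4% → the Product team
Overall: the Product team 1008/2166 = 46.5%, Team Gamma 1744/3294 = 52.9% → Team Gamma
The Product team wins each ticket group but Team Gamma wins overall — the comparison reverses. The Product team's tickets skew toward P0, which has a lower base rate.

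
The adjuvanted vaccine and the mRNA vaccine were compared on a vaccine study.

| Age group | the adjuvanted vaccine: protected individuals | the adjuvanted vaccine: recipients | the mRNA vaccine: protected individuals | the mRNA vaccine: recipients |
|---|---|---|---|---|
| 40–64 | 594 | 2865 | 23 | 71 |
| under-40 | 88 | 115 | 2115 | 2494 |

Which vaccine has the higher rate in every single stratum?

the mRNA vaccine

40–64: the adjuvanted vaccine 594/2865 = 20.7%, the mRNA vaccine 23/71 = 32.4% → the mRNA vaccine
Under-40: the adjuvanted vaccine 88/115 = 76.5%, the mRNA vaccine 2115/2494 = 84.8% → the mRNA vaccine
The mRNA vaccine has the higher rate in both groups.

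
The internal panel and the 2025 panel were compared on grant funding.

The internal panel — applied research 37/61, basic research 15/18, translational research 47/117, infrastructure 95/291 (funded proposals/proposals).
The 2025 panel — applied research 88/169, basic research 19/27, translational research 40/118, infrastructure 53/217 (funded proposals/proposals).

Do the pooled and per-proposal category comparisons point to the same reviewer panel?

Yes

Applied research: the internal panel 37/61 = 60.7%, the 2025 panel 88/169 = 52.1% → the internal panel
Basic research: the internal panel 15/18 = 83.3%, the 2025 panel 19/27 = 70.4% → the internal panel
Translational research: the internal panel 47/117 = 40.2%, the 2025 panel 40/118 = 33.9% → the internal panel
Infrastructure: the internal panel 95/291 = 32.6%, the 2025 panel 53/217 = 24.4% → the internal panel
Overall: the internal panel 194/487 = 39.8%, the 2025 panel 200/531 = 37.7% → the internal panel
The internal panel wins overall and in every proposal group — no reversal.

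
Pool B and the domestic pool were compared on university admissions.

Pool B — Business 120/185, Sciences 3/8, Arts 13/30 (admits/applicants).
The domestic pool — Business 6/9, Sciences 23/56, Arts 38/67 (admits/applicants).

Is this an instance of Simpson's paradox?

Yes

Business: Pool B 120/185 = 64.9%, the domestic pool 6/9 = 66.7% → the domestic pool
Sciences: Pool B 3/8 = 37.5%, the domestic pool 23/56 = 41.1% → the domestic pool
Arts: Pool B 13/30 = 43.3%, the domestic pool 38/67 = 56.7% → the domestic pool
Overall: Pool B 136/223 = 61.0%, the domestic pool 67/132 = 50.8% → Pool B
The domestic pool wins each department group but Pool B wins overall — the comparison reverses. The domestic pool's applicants skew toward Sciences, which has a lower base rate.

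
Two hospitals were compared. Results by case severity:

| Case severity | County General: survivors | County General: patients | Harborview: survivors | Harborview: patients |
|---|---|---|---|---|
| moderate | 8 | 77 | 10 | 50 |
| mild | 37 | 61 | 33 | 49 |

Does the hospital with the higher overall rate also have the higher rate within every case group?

Yes

Moderate: County General 8/77 = 10.4%, Harborview 10/50 = 20.0% → Harborview
Mild: County General 37/61 = 60.7%, Harborview 33/49 = 67.3% → Harborview
Overall: County General 45/138 = 32.6%, Harborview 43/99 = 43.4% → Harborview
Harborview wins overall and in every case group — no reversal.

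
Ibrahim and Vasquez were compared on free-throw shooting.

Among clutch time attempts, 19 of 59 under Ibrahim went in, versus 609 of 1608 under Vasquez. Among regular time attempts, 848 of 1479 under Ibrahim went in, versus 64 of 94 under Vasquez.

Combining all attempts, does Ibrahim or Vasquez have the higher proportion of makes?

Ibrahim

Clutch time: Ibrahim 19/59 = 32.2%, Vasquez 609/1608 = 37.9% → Vasquez
Regular time: Ibrahim 848/1479 = 57.3%, Vasquez 64/94 = 68.1% → Vasquez
Overall: Ibrahim 867/1538 = 56.4%, Vasquez 673/1702 = 39.5% → Ibrahim
(Vasquez wins every game group but Ibrahim wins overall — Vasquez's attempts skew toward the low-rate clutch time group.)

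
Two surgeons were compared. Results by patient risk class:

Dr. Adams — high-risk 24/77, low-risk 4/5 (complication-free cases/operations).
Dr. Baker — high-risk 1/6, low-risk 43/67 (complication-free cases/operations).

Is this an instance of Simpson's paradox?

Yes

High-risk: Dr. Adams 24/77 = 31.2%, Dr. Baker 1/6 = 16.7% → Dr. Adams
Low-risk: Dr. Adams 4/5 = 80.0%, Dr. Baker 43/67 = 64.2% → Dr. Adams
Overall: Dr. Adams 28/82 = 34.1%, Dr. Baker 44/73 = 60.3% → Dr. Baker
Dr. Adams wins each patient risk group but Dr. Baker wins overall — the comparison reverses. Dr. Adams's operations skew toward high-risk, which has a lower base rate.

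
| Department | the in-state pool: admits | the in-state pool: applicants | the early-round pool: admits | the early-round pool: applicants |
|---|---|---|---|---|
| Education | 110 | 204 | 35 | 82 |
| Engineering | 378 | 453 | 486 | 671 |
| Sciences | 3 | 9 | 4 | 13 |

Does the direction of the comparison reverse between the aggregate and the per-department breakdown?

No

Education: the in-state pool 110/204 = 53.9%, the early-round pool 35/82 = 42.7% → the in-state pool
Engineering: the in-state pool 378/453 = 83.4%, the early-round pool 486/671 = 72.4% → the in-state pool
Sciences: the in-state pool 3/9 = 33.3%, the early-round pool 4/13 = 30.8% → the in-state pool
Overall: the in-state pool 491/666 = 73.7%, the early-round pool 525/766 = 68.5% → the in-state pool
The in-state pool wins overall and in every department group — no reversal.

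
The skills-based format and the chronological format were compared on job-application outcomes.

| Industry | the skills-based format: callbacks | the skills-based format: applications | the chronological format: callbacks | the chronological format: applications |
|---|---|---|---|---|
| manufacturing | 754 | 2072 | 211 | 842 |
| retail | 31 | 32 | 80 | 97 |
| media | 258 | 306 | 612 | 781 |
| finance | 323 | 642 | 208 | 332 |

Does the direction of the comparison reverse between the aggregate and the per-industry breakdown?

Manufacturing: the skills-based format 754/2072 = 36.4%, the chronological format 211/842 = 25.1% → the skills-based format
Retail: the skills-based format 31/32 = 96.9%, the chronological format 80/97 = 82.5% → the skills-based format
Media: the skills-based format 258/306 = 84.3%, the chronological format 612/781 = 78.4% → the skills-based format
Finance: the skills-based format 323/642 = 50.3%, the chronological format 208/332 = 62.7% → the chronological format
Overall: the skills-based format 1366/3052 = 44.8%, the chronological format 1111/2052 = 54.1% → the chronological format
Neither sweeps: the skills-based format wins 3 of 4 groups, the chronological format wins 1. The chronological format wins overall but not every group — no Simpson reversal.

No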